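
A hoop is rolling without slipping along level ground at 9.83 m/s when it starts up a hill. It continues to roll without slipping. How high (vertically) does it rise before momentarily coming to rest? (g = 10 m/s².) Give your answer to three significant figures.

h ≈ 9.66 m

With I = MR², the ratio k = I/(MR²) is 1.
Pure rolling means v = ωR; then KE = ½Mv² + ½I(v/R)² = ½(1+k)Mv² = Mv².
At the top the kinetic energy is zero, so Mv₀² = Mgh.
Thus h = (1+k)v₀²/(2g) = 2 × 9.83² / (2 × 10) ≈ 9.66 m.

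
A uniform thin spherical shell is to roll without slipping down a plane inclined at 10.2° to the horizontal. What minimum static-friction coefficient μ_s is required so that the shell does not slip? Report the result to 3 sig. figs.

The moment of inertia is (2/3)MR², giving k ≡ I/(MR²) = 2/3.
Translational: Mg sinθ − f = Ma. Rotational about the CM: fR = Iα = kMRa, so f = kMa.
These give a = g sinθ/(1+k) and the required friction f = kMg sinθ/(1+k).
With N = Mg cosθ, the no-slip condition f ≤ μN gives μ_min = f/N = k tanθ/(1+k).
μ_min = (2/3) × tan10.2° / 1.667 ≈ 0.0720.

μ_min ≈ 0.0720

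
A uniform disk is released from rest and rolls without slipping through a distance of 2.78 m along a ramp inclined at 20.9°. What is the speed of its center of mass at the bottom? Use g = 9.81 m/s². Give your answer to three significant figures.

With I = (1/2)MR², the ratio k = I/(MR²) is 0.5.
The rolling condition ω = v/R makes the rotational term ½I(v/R)² = ½kMv², so KE_total = ½(1+k)Mv² = (3/4)Mv².
The vertical drop is h = L sinθ = 2.78 × sin20.9° = 0.9917 m.
Energy conservation: Mgh = (3/4)Mv², so v = √(2gh/(1+k)) = √(2 × 9.81 × 0.9917 / 1.5) ≈ 3.60 m/s.

v ≈ 3.60 m/s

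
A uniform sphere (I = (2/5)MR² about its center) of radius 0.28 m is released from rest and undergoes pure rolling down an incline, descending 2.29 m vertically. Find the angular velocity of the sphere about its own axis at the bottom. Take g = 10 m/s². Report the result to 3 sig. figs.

ω ≈ 20.4 rad/s

Here I = (2/5)MR², so the shape factor k = I/(MR²) = 0.4.
Pure rolling means v = ωR; then KE = ½Mv² + ½I(v/R)² = ½(1+k)Mv² = (7/10)Mv².
Energy conservation Mgh = ½(1+k)Mv² gives v = √(2gh/(1+k)) = √(2 × 10 × 2.29 / 1.4) = 5.72 m/s.
Then ω = v/R = 5.72 / 0.28 ≈ 20.4 rad/s.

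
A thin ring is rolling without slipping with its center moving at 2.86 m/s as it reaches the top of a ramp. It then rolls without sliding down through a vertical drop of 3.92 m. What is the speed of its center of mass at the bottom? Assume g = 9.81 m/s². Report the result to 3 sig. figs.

v ≈ 6.83 m/s

With I = MR², the ratio k = I/(MR²) is 1.
Rolling without slipping gives ω = v/R, so the total kinetic energy is ½Mv² + ½Iω² = ½(1+k)Mv² = Mv².
Energy conservation: Mv₀² + Mgh = Mv², so v² = v₀² + 2gh/(1+k).
v = √(2.86² + 2×9.81×3.92/2) = √46.63 ≈ 6.83 m/s.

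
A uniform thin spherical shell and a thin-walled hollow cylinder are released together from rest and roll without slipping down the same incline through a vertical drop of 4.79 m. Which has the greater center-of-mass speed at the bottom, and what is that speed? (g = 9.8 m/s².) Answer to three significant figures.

For rolling without slipping, Mgh = ½(1+k)Mv² where k = I/(MR²), so v = √(2gh/(1+k)).
Uniform thin spherical shell: k = 2/3, giving v = √(2×9.8×4.79/1.667) = 7.505 m/s.
Thin-walled hollow cylinder: k = 1, giving v = √(2×9.8×4.79/2) = 6.851 m/s.
The smaller k wins: the uniform thin spherical shell, at ≈ 7.51 m/s.

the uniform thin spherical shell, at v ≈ 7.51 m/s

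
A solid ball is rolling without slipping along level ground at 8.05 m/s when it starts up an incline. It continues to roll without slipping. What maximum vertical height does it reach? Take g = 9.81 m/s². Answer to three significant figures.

Here I = (2/5)MR², so the shape factor k = I/(MR²) = 0.4.
Since it rolls without slipping, ω = v/R and KE = ½Mv² + ½Iω² = ½(1+k)Mv² = (7/10)Mv².
At the top the kinetic energy is zero, so (7/10)Mv₀² = Mgh.
Thus h = (1+k)v₀²/(2g) = 1.4 × 8.05² / (2 × 9.81) ≈ 4.62 m.

h ≈ 4.62 m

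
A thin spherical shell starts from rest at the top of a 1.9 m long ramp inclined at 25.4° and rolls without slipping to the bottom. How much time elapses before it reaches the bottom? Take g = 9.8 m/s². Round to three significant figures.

For this body I = (2/3)MR², i.e. k = I/(MR²) = 2/3.
Along the incline Mg sinθ − f = Ma, and torque about the center fR = Iα = kMR²(a/R) gives f = kMa.
Hence a = g sinθ/(1+k) = 9.8×sin25.4°/1.667 = 2.522 m/s².
Starting from rest, L = ½at², so t = √(2L/a) = √(2×1.9/2.522) ≈ 1.23 s.

t ≈ 1.23 s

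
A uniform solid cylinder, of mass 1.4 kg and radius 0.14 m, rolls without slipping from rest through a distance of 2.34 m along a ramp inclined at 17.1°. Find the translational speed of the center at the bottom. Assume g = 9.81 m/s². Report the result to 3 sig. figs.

v ≈ 3.00 m/s

With I = (1/2)MR², the ratio k = I/(MR²) is 0.5.
Since it rolls without slipping, ω = v/R and KE = ½Mv² + ½Iω² = ½(1+k)Mv² = (3/4)Mv².
The vertical drop is h = L sinθ = 2.34 × sin17.1° = 0.6881 m.
Setting Mgh = (3/4)Mv² gives v = √(2gh/(1+k)) = √(2·9.81·0.6881/1.5) ≈ 3.00 m/s.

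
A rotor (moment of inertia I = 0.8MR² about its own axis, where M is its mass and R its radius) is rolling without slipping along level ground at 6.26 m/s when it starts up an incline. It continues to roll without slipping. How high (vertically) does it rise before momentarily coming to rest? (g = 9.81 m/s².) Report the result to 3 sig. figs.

h ≈ 3.60 m

For this body I = 0.8MR², i.e. k = I/(MR²) = 0.8.
Since it rolls without slipping, ω = v/R and KE = ½Mv² + ½Iω² = ½(1+k)Mv² = (9/10)Mv².
All of this converts to potential energy at the highest point: (9/10)Mv₀² = Mgh.
Thus h = (1+k)v₀²/(2g) = 1.8 × 6.26² / (2 × 9.81) ≈ 3.60 m.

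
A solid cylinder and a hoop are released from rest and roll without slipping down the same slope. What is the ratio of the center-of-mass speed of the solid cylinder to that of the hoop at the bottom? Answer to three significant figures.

v_ratio ≈ 1.15

Each satisfies Mgh = ½(1+k)Mv² with k = I/(MR²), so v ∝ 1/√(1+k).
For the solid cylinder k = 0.5; for the hoop k = 1.
v₁/v₂ = √((1+k₂)/(1+k₁)) = √(2/1.5) ≈ 1.15.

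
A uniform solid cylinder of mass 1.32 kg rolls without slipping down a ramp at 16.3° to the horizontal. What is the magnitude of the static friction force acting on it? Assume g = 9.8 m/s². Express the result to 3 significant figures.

Here I = (1/2)MR², so the shape factor k = I/(MR²) = 0.5.
Along the incline Mg sinθ − f = Ma, and torque about the center fR = Iα = kMR²(a/R) gives f = kMa.
Combining, a = g sinθ/(1+k) and f = kMa = kMg sinθ/(1+k).
f = 0.5 × 1.32 × 9.8 × sin16.3° / 1.5 ≈ 1.21 N.

f ≈ 1.21 N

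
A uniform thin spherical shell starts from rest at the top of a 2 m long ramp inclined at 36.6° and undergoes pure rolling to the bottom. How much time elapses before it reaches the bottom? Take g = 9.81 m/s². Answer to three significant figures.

t ≈ 1.07 s

For this body I = (2/3)MR², i.e. k = I/(MR²) = 2/3.
Translational: Mg sinθ − f = Ma. Rotational about the CM: fR = Iα = kMRa, so f = kMa.
Hence a = g sinθ/(1+k) = 9.81×sin36.6°/1.667 = 3.509 m/s².
Starting from rest, L = ½at², so t = √(2L/a) = √(2×2/3.509) ≈ 1.07 s.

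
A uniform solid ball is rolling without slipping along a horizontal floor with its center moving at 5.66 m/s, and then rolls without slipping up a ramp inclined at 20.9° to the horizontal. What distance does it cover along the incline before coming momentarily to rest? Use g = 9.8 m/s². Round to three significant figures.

For this body I = (2/5)MR², i.e. k = I/(MR²) = 0.4.
Rolling without slipping gives ω = v/R, so the total kinetic energy is ½Mv² + ½Iω² = ½(1+k)Mv² = (7/10)Mv².
Setting this equal to Mgh gives the vertical rise h = (1+k)v₀²/(2g) = 1.4×5.66²/(2×9.8) = 2.288 m.
Along the incline, d = h/sinθ = 2.288/sin20.9° ≈ 6.41 m.

d ≈ 6.41 m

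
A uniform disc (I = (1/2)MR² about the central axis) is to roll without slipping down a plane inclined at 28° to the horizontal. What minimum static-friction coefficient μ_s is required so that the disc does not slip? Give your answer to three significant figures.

μ_min ≈ 0.177

For this body I = (1/2)MR², i.e. k = I/(MR²) = 0.5.
Along the incline Mg sinθ − f = Ma, and torque about the center fR = Iα = kMR²(a/R) gives f = kMa.
These give a = g sinθ/(1+k) and the required friction f = kMg sinθ/(1+k).
With N = Mg cosθ, the no-slip condition f ≤ μN gives μ_min = f/N = k tanθ/(1+k).
μ_min = 0.5 × tan28° / 1.5 ≈ 0.177.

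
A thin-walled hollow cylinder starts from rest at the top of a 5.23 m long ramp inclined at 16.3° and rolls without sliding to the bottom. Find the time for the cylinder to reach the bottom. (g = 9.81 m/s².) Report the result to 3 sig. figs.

For this body I = MR², i.e. k = I/(MR²) = 1.
Newton's second law down the slope: Mg sinθ − f = Ma. The torque equation fR = Iα (with α = a/R) gives f = kMa.
Hence a = g sinθ/(1+k) = 9.81×sin16.3°/2 = 1.377 m/s².
With constant a from rest, t = √(2L/a) = √(2·5.23/1.377) ≈ 2.76 s.

t ≈ 2.76 s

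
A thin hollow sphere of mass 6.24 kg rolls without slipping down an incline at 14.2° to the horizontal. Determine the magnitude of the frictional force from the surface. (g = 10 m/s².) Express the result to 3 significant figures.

Here I = (2/3)MR², so the shape factor k = I/(MR²) = 2/3.
Along the incline Mg sinθ − f = Ma, and torque about the center fR = Iα = kMR²(a/R) gives f = kMa.
Combining, a = g sinθ/(1+k) and f = kMa = kMg sinθ/(1+k).
f = (2/3) × 6.24 × 10 × sin14.2° / 1.667 ≈ 6.12 N.

f ≈ 6.12 N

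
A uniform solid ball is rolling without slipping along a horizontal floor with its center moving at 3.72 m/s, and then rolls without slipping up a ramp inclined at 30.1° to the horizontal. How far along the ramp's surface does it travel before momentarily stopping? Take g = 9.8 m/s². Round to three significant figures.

d ≈ 1.97 m

For this body I = (2/5)MR², i.e. k = I/(MR²) = 0.4.
The rolling condition ω = v/R makes the rotational term ½I(v/R)² = ½kMv², so KE_total = ½(1+k)Mv² = (7/10)Mv².
Setting this equal to Mgh gives the vertical rise h = (1+k)v₀²/(2g) = 1.4×3.72²/(2×9.8) = 0.9885 m.
Along the incline, d = h/sinθ = 0.9885/sin30.1° ≈ 1.97 m.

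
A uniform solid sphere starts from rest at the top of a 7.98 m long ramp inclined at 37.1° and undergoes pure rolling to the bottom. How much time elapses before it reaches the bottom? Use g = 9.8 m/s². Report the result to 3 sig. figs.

t ≈ 1.94 s

With I = (2/5)MR², the ratio k = I/(MR²) is 0.4.
Translational: Mg sinθ − f = Ma. Rotational about the CM: fR = Iα = kMRa, so f = kMa.
Hence a = g sinθ/(1+k) = 9.8×sin37.1°/1.4 = 4.222 m/s².
With constant a from rest, t = √(2L/a) = √(2·7.98/4.222) ≈ 1.94 s.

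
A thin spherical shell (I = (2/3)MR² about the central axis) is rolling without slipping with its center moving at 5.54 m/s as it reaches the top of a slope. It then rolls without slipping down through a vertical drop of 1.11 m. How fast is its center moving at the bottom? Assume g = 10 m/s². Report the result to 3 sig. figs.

v ≈ 6.63 m/s

The moment of inertia is (2/3)MR², giving k ≡ I/(MR²) = 2/3.
Since it rolls without slipping, ω = v/R and KE = ½Mv² + ½Iω² = ½(1+k)Mv² = (5/6)Mv².
Conserving energy between top and bottom: (5/6)Mv² = (5/6)Mv₀² + Mgh, hence v² = v₀² + 2gh/(1+k).
v = √(5.54² + 2×10×1.11/1.667) = √44.01 ≈ 6.63 m/s.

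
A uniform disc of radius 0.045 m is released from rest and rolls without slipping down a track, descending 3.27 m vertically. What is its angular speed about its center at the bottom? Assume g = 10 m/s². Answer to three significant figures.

The moment of inertia is (1/2)MR², giving k ≡ I/(MR²) = 0.5.
Pure rolling means v = ωR; then KE = ½Mv² + ½I(v/R)² = ½(1+k)Mv² = (3/4)Mv².
Energy conservation Mgh = ½(1+k)Mv² gives v = √(2gh/(1+k)) = √(2 × 10 × 3.27 / 1.5) = 6.603 m/s.
Then ω = v/R = 6.603 / 0.045 ≈ 147 rad/s.

ω ≈ 147 rad/s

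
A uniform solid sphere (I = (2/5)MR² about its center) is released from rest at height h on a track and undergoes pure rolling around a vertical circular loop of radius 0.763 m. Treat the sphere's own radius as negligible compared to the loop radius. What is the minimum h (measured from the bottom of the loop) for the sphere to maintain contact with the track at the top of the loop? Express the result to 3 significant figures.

h_min ≈ 2.06 m

Here I = (2/5)MR², so the shape factor k = I/(MR²) = 0.4.
At the top, contact is just lost when gravity alone supplies the centripetal force: Mg = Mv_top²/r, i.e. v_top² = gr.
With ω = v/R, the kinetic energy at speed v is ½(1+k)Mv² = (7/10)Mv².
Energy conservation from release (height h) to the top (height 2r): Mgh = Mg(2r) + (7/10)M·gr.
Thus h_min = 2r + (1+k)r/2 = r(2 + 1.4/2) = 0.763 × 2.7 ≈ 2.06 m.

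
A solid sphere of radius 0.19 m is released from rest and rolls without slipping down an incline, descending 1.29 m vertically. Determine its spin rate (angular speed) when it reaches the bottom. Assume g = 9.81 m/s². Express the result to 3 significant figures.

ω ≈ 22.4 rad/s

With I = (2/5)MR², the ratio k = I/(MR²) is 0.4.
Since it rolls without slipping, ω = v/R and KE = ½Mv² + ½Iω² = ½(1+k)Mv² = (7/10)Mv².
Energy conservation Mgh = ½(1+k)Mv² gives v = √(2gh/(1+k)) = √(2 × 9.81 × 1.29 / 1.4) = 4.252 m/s.
Then ω = v/R = 4.252 / 0.19 ≈ 22.4 rad/s.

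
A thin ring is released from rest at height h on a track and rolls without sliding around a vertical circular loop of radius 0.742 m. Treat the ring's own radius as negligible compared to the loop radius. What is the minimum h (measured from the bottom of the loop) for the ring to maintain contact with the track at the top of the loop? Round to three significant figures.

h_min ≈ 2.23 m

For this body I = MR², i.e. k = I/(MR²) = 1.
At the top, contact is just lost when gravity alone supplies the centripetal force: Mg = Mv_top²/r, i.e. v_top² = gr.
With ω = v/R, the kinetic energy at speed v is ½(1+k)Mv² = Mv².
Energy conservation from release (height h) to the top (height 2r): Mgh = Mg(2r) + M·gr.
Thus h_min = 2r + (1+k)r/2 = r(2 + 2/2) = 0.742 × 3 ≈ 2.23 m.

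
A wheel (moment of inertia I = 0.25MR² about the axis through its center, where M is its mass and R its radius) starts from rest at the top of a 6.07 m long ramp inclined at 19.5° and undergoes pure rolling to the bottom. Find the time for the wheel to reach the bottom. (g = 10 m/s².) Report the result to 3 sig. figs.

For this body I = 0.25MR², i.e. k = I/(MR²) = 0.25.
Translational: Mg sinθ − f = Ma. Rotational about the CM: fR = Iα = kMRa, so f = kMa.
Hence a = g sinθ/(1+k) = 10×sin19.5°/1.25 = 2.67 m/s².
With constant a from rest, t = √(2L/a) = √(2·6.07/2.67) ≈ 2.13 s.

t ≈ 2.13 s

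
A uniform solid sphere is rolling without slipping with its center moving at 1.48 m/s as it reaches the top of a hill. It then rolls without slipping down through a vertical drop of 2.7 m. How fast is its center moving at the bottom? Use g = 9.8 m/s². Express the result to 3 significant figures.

v ≈ 6.32 m/s

With I = (2/5)MR², the ratio k = I/(MR²) is 0.4.
Since it rolls without slipping, ω = v/R and KE = ½Mv² + ½Iω² = ½(1+k)Mv² = (7/10)Mv².
Conserving energy between top and bottom: (7/10)Mv² = (7/10)Mv₀² + Mgh, hence v² = v₀² + 2gh/(1+k).
v = √(1.48² + 2×9.8×2.7/1.4) = √39.99 ≈ 6.32 m/s.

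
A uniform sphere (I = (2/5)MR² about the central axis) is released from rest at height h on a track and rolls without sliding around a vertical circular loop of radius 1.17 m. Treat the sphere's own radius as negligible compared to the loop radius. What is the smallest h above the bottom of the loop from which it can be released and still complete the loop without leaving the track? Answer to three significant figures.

Here I = (2/5)MR², so the shape factor k = I/(MR²) = 0.4.
At the top, contact is just lost when gravity alone supplies the centripetal force: Mg = Mv_top²/r, i.e. v_top² = gr.
With ω = v/R, the kinetic energy at speed v is ½(1+k)Mv² = (7/10)Mv².
Energy conservation from release (height h) to the top (height 2r): Mgh = Mg(2r) + (7/10)M·gr.
Thus h_min = 2r + (1+k)r/2 = r(2 + 1.4/2) = 1.17 × 2.7 ≈ 3.16 m.

h_min ≈ 3.16 m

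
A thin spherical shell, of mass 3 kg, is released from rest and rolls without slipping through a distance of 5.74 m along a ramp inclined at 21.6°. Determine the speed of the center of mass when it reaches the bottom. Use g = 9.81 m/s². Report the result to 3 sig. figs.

v ≈ 4.99 m/s

With I = (2/3)MR², the ratio k = I/(MR²) is 2/3.
Since it rolls without slipping, ω = v/R and KE = ½Mv² + ½Iω² = ½(1+k)Mv² = (5/6)Mv².
The vertical drop is h = L sinθ = 5.74 × sin21.6° = 2.113 m.
Setting Mgh = (5/6)Mv² gives v = √(2gh/(1+k)) = √(2·9.81·2.113/1.667) ≈ 4.99 m/s.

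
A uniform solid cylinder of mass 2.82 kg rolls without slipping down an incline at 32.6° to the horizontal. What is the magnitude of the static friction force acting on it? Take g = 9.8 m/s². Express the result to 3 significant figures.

f ≈ 4.96 N

Here I = (1/2)MR², so the shape factor k = I/(MR²) = 0.5.
Along the incline Mg sinθ − f = Ma, and torque about the center fR = Iα = kMR²(a/R) gives f = kMa.
Combining, a = g sinθ/(1+k) and f = kMa = kMg sinθ/(1+k).
f = 0.5 × 2.82 × 9.8 × sin32.6° / 1.5 ≈ 4.96 N.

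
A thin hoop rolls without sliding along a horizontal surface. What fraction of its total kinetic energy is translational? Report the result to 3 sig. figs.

fraction ≈ 0.500

Here I = MR², so the shape factor k = I/(MR²) = 1.
Since ω = v/R, the translational part is ½Mv² and the rotational part is ½I(v/R)² = ½kMv²; the total is ½(1+k)Mv².
The translational fraction is therefore 1/(1+k) = 1/2 ≈ 0.500.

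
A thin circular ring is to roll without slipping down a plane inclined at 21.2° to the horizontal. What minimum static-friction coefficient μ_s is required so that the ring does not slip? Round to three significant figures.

The moment of inertia is MR², giving k ≡ I/(MR²) = 1.
Newton's second law down the slope: Mg sinθ − f = Ma. The torque equation fR = Iα (with α = a/R) gives f = kMa.
These give a = g sinθ/(1+k) and the required friction f = kMg sinθ/(1+k).
The normal force is N = Mg cosθ, so μ_min = f/N = k tanθ/(1+k).
μ_min = 1 × tan21.2° / 2 ≈ 0.194.

μ_min ≈ 0.194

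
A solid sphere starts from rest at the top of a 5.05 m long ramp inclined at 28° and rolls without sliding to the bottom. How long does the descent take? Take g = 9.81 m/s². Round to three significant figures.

t ≈ 1.75 s

The moment of inertia is (2/5)MR², giving k ≡ I/(MR²) = 0.4.
Newton's second law down the slope: Mg sinθ − f = Ma. The torque equation fR = Iα (with α = a/R) gives f = kMa.
Hence a = g sinθ/(1+k) = 9.81×sin28°/1.4 = 3.29 m/s².
Starting from rest, L = ½at², so t = √(2L/a) = √(2×5.05/3.29) ≈ 1.75 s.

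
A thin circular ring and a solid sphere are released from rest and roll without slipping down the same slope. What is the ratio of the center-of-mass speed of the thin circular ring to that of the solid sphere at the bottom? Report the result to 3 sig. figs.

Each satisfies Mgh = ½(1+k)Mv² with k = I/(MR²), so v ∝ 1/√(1+k).
For the thin circular ring k = 1; for the solid sphere k = 0.4.
v₁/v₂ = √((1+k₂)/(1+k₁)) = √(1.4/2) ≈ 0.837.

v_ratio ≈ 0.837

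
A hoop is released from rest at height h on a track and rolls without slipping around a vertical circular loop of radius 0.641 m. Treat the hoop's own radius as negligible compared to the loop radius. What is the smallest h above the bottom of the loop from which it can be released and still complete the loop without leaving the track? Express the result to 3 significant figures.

With I = MR², the ratio k = I/(MR²) is 1.
At the top, contact is just lost when gravity alone supplies the centripetal force: Mg = Mv_top²/r, i.e. v_top² = gr.
With ω = v/R, the kinetic energy at speed v is ½(1+k)Mv² = Mv².
Energy conservation from release (height h) to the top (height 2r): Mgh = Mg(2r) + M·gr.
Thus h_min = 2r + (1+k)r/2 = r(2 + 2/2) = 0.641 × 3 ≈ 1.92 m.

h_min ≈ 1.92 m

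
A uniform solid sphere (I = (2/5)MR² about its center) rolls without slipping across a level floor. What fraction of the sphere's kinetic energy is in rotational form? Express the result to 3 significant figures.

Here I = (2/5)MR², so the shape factor k = I/(MR²) = 0.4.
With ω = v/R, KE_trans = ½Mv² and KE_rot = ½Iω² = ½kMv², so KE_total = ½(1+k)Mv².
The rotational fraction is therefore k/(1+k) = 0.4/1.4 ≈ 0.286.

fraction ≈ 0.286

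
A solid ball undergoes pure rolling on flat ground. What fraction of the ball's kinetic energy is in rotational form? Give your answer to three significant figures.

fraction ≈ 0.286

With I = (2/5)MR², the ratio k = I/(MR²) is 0.4.
With ω = v/R, KE_trans = ½Mv² and KE_rot = ½Iω² = ½kMv², so KE_total = ½(1+k)Mv².
The rotational fraction is therefore k/(1+k) = 0.4/1.4 ≈ 0.286.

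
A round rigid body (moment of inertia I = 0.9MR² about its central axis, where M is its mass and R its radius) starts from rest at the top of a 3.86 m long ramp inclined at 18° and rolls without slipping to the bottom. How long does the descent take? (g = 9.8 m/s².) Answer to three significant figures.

With I = 0.9MR², the ratio k = I/(MR²) is 0.9.
Along the incline Mg sinθ − f = Ma, and torque about the center fR = Iα = kMR²(a/R) gives f = kMa.
Hence a = g sinθ/(1+k) = 9.8×sin18°/1.9 = 1.594 m/s².
With constant a from rest, t = √(2L/a) = √(2·3.86/1.594) ≈ 2.20 s.

t ≈ 2.20 s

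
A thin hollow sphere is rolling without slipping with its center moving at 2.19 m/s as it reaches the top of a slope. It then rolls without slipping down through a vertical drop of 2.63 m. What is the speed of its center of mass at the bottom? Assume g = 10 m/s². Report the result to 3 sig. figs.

v ≈ 6.03 m/s

The moment of inertia is (2/3)MR², giving k ≡ I/(MR²) = 2/3.
The rolling condition ω = v/R makes the rotational term ½I(v/R)² = ½kMv², so KE_total = ½(1+k)Mv² = (5/6)Mv².
Conserving energy between top and bottom: (5/6)Mv² = (5/6)Mv₀² + Mgh, hence v² = v₀² + 2gh/(1+k).
v = √(2.19² + 2×10×2.63/1.667) = √36.36 ≈ 6.03 m/s.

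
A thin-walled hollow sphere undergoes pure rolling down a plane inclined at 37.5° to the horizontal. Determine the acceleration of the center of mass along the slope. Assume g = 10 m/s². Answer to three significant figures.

a ≈ 3.65 m/s²

For this body I = (2/3)MR², i.e. k = I/(MR²) = 2/3.
Translational: Mg sinθ − f = Ma. Rotational about the CM: fR = Iα = kMRa, so f = kMa.
Eliminating f: Mg sinθ = (1+k)Ma, so a = g sinθ/(1+k) = 10 × sin37.5° / 1.667 ≈ 3.65 m/s².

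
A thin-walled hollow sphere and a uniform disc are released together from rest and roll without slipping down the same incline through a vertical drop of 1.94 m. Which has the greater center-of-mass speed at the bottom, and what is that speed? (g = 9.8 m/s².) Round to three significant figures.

For rolling without slipping, Mgh = ½(1+k)Mv² where k = I/(MR²), so v = √(2gh/(1+k)).
Thin-walled hollow sphere: k = 2/3, giving v = √(2×9.8×1.94/1.667) = 4.776 m/s.
Uniform disc: k = 0.5, giving v = √(2×9.8×1.94/1.5) = 5.035 m/s.
The smaller k wins: the uniform disc, at ≈ 5.03 m/s.

the uniform disc, at v ≈ 5.03 m/s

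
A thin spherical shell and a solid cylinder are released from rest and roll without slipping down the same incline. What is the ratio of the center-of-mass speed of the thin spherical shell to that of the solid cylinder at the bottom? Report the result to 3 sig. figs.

v_ratio ≈ 0.949

Each satisfies Mgh = ½(1+k)Mv² with k = I/(MR²), so v ∝ 1/√(1+k).
For the thin spherical shell k = 2/3; for the solid cylinder k = 0.5.
v₁/v₂ = √((1+k₂)/(1+k₁)) = √(1.5/1.667) ≈ 0.949.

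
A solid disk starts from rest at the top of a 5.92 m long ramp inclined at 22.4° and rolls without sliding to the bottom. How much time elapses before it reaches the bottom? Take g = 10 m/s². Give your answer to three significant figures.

Here I = (1/2)MR², so the shape factor k = I/(MR²) = 0.5.
Along the incline Mg sinθ − f = Ma, and torque about the center fR = Iα = kMR²(a/R) gives f = kMa.
Hence a = g sinθ/(1+k) = 10×sin22.4°/1.5 = 2.54 m/s².
With constant a from rest, t = √(2L/a) = √(2·5.92/2.54) ≈ 2.16 s.

t ≈ 2.16 s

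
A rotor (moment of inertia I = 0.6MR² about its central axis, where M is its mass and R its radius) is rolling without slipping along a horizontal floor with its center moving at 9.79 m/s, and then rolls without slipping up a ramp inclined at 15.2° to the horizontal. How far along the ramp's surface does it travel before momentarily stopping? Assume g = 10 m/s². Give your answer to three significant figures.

d ≈ 29.2 m

For this body I = 0.6MR², i.e. k = I/(MR²) = 0.6.
Since it rolls without slipping, ω = v/R and KE = ½Mv² + ½Iω² = ½(1+k)Mv² = (4/5)Mv².
Setting this equal to Mgh gives the vertical rise h = (1+k)v₀²/(2g) = 1.6×9.79²/(2×10) = 7.668 m.
The distance along the slope is d = h/sinθ = 7.668/sin15.2° ≈ 29.2 m.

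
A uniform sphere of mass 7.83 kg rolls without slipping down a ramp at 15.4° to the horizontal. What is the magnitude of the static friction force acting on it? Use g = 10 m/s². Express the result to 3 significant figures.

f ≈ 5.94 N

With I = (2/5)MR², the ratio k = I/(MR²) is 0.4.
Newton's second law down the slope: Mg sinθ − f = Ma. The torque equation fR = Iα (with α = a/R) gives f = kMa.
Combining, a = g sinθ/(1+k) and f = kMa = kMg sinθ/(1+k).
f = 0.4 × 7.83 × 10 × sin15.4° / 1.4 ≈ 5.94 N.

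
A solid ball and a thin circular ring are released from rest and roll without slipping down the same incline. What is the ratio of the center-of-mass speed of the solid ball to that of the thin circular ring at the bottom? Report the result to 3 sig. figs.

v_ratio ≈ 1.20

Each satisfies Mgh = ½(1+k)Mv² with k = I/(MR²), so v ∝ 1/√(1+k).
For the solid ball k = 0.4; for the thin circular ring k = 1.
v₁/v₂ = √((1+k₂)/(1+k₁)) = √(2/1.4) ≈ 1.20.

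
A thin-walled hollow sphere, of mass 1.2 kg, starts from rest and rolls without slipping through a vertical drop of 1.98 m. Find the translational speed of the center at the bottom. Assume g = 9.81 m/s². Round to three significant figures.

v ≈ 4.83 m/s

The moment of inertia is (2/3)MR², giving k ≡ I/(MR²) = 2/3.
Since it rolls without slipping, ω = v/R and KE = ½Mv² + ½Iω² = ½(1+k)Mv² = (5/6)Mv².
Setting Mgh = (5/6)Mv² gives v = √(2gh/(1+k)) = √(2·9.81·1.98/1.667) ≈ 4.83 m/s.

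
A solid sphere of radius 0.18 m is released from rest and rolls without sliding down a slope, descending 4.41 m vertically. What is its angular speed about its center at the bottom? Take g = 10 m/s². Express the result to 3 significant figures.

The moment of inertia is (2/5)MR², giving k ≡ I/(MR²) = 0.4.
Rolling without slipping gives ω = v/R, so the total kinetic energy is ½Mv² + ½Iω² = ½(1+k)Mv² = (7/10)Mv².
Energy conservation Mgh = ½(1+k)Mv² gives v = √(2gh/(1+k)) = √(2 × 10 × 4.41 / 1.4) = 7.937 m/s.
Then ω = v/R = 7.937 / 0.18 ≈ 44.1 rad/s.

ω ≈ 44.1 rad/s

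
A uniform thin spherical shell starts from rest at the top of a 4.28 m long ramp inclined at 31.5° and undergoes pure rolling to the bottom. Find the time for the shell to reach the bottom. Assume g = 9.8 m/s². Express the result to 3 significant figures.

For this body I = (2/3)MR², i.e. k = I/(MR²) = 2/3.
Along the incline Mg sinθ − f = Ma, and torque about the center fR = Iα = kMR²(a/R) gives f = kMa.
Hence a = g sinθ/(1+k) = 9.8×sin31.5°/1.667 = 3.072 m/s².
Starting from rest, L = ½at², so t = √(2L/a) = √(2×4.28/3.072) ≈ 1.67 s.

t ≈ 1.67 s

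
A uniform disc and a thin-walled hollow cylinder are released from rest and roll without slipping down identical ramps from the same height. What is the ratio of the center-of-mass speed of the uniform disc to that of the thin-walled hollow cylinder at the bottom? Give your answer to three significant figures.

v_ratio ≈ 1.15

Each satisfies Mgh = ½(1+k)Mv² with k = I/(MR²), so v ∝ 1/√(1+k).
For the uniform disc k = 0.5; for the thin-walled hollow cylinder k = 1.
v₁/v₂ = √((1+k₂)/(1+k₁)) = √(2/1.5) ≈ 1.15.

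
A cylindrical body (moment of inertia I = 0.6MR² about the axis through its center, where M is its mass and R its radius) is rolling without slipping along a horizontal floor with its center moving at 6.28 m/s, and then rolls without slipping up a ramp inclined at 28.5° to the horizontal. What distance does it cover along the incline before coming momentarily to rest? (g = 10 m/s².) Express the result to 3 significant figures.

d ≈ 6.61 m

For this body I = 0.6MR², i.e. k = I/(MR²) = 0.6.
The rolling condition ω = v/R makes the rotational term ½I(v/R)² = ½kMv², so KE_total = ½(1+k)Mv² = (4/5)Mv².
Setting this equal to Mgh gives the vertical rise h = (1+k)v₀²/(2g) = 1.6×6.28²/(2×10) = 3.155 m.
The distance along the slope is d = h/sinθ = 3.155/sin28.5° ≈ 6.61 m.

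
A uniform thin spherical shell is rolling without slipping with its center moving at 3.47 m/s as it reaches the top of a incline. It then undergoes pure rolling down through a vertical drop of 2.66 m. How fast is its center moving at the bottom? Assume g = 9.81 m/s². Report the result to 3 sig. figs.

v ≈ 6.58 m/s

The moment of inertia is (2/3)MR², giving k ≡ I/(MR²) = 2/3.
Rolling without slipping gives ω = v/R, so the total kinetic energy is ½Mv² + ½Iω² = ½(1+k)Mv² = (5/6)Mv².
Energy conservation: (5/6)Mv₀² + Mgh = (5/6)Mv², so v² = v₀² + 2gh/(1+k).
v = √(3.47² + 2×9.81×2.66/1.667) = √43.35 ≈ 6.58 m/s.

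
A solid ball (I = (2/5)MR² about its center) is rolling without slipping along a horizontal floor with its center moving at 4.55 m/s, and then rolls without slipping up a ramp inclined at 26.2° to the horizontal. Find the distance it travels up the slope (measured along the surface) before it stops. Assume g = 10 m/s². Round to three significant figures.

The moment of inertia is (2/5)MR², giving k ≡ I/(MR²) = 0.4.
The rolling condition ω = v/R makes the rotational term ½I(v/R)² = ½kMv², so KE_total = ½(1+k)Mv² = (7/10)Mv².
Setting this equal to Mgh gives the vertical rise h = (1+k)v₀²/(2g) = 1.4×4.55²/(2×10) = 1.449 m.
Along the incline, d = h/sinθ = 1.449/sin26.2° ≈ 3.28 m.

d ≈ 3.28 m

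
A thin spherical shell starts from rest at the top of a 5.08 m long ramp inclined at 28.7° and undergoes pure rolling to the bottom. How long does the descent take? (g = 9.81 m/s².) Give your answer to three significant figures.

t ≈ 1.90 s

Here I = (2/3)MR², so the shape factor k = I/(MR²) = 2/3.
Newton's second law down the slope: Mg sinθ − f = Ma. The torque equation fR = Iα (with α = a/R) gives f = kMa.
Hence a = g sinθ/(1+k) = 9.81×sin28.7°/1.667 = 2.827 m/s².
With constant a from rest, t = √(2L/a) = √(2·5.08/2.827) ≈ 1.90 s.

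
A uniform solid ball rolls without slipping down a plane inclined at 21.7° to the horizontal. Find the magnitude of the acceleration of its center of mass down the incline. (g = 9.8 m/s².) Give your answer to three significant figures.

Here I = (2/5)MR², so the shape factor k = I/(MR²) = 0.4.
Translational: Mg sinθ − f = Ma. Rotational about the CM: fR = Iα = kMRa, so f = kMa.
Eliminating f: Mg sinθ = (1+k)Ma, so a = g sinθ/(1+k) = 9.8 × sin21.7° / 1.4 ≈ 2.59 m/s².

a ≈ 2.59 m/s²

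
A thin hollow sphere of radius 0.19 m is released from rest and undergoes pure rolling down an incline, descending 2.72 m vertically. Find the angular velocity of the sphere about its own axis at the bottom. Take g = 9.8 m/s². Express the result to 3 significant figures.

ω ≈ 29.8 rad/s

For this body I = (2/3)MR², i.e. k = I/(MR²) = 2/3.
The rolling condition ω = v/R makes the rotational term ½I(v/R)² = ½kMv², so KE_total = ½(1+k)Mv² = (5/6)Mv².
Energy conservation Mgh = ½(1+k)Mv² gives v = √(2gh/(1+k)) = √(2 × 9.8 × 2.72 / 1.667) = 5.656 m/s.
The angular speed follows from ω = v/R = 5.656/0.19 ≈ 29.8 rad/s.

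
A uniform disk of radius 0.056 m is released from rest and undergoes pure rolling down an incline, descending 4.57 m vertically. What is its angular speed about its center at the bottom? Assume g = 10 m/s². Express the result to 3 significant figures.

ω ≈ 139 rad/s

With I = (1/2)MR², the ratio k = I/(MR²) is 0.5.
Since it rolls without slipping, ω = v/R and KE = ½Mv² + ½Iω² = ½(1+k)Mv² = (3/4)Mv².
Energy conservation Mgh = ½(1+k)Mv² gives v = √(2gh/(1+k)) = √(2 × 10 × 4.57 / 1.5) = 7.806 m/s.
Then ω = v/R = 7.806 / 0.056 ≈ 139 rad/s.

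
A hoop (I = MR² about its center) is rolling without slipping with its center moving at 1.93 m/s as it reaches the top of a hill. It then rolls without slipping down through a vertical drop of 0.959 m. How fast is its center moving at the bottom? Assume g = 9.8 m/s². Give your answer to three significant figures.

v ≈ 3.62 m/s

For this body I = MR², i.e. k = I/(MR²) = 1.
Pure rolling means v = ωR; then KE = ½Mv² + ½I(v/R)² = ½(1+k)Mv² = Mv².
Energy conservation: Mv₀² + Mgh = Mv², so v² = v₀² + 2gh/(1+k).
v = √(1.93² + 2×9.8×0.959/2) = √13.12 ≈ 3.62 m/s.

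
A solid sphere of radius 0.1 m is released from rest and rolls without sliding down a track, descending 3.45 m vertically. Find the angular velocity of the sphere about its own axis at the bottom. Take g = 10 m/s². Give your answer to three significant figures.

Here I = (2/5)MR², so the shape factor k = I/(MR²) = 0.4.
Rolling without slipping gives ω = v/R, so the total kinetic energy is ½Mv² + ½Iω² = ½(1+k)Mv² = (7/10)Mv².
Energy conservation Mgh = ½(1+k)Mv² gives v = √(2gh/(1+k)) = √(2 × 10 × 3.45 / 1.4) = 7.02 m/s.
The angular speed follows from ω = v/R = 7.02/0.1 ≈ 70.2 rad/s.

ω ≈ 70.2 rad/s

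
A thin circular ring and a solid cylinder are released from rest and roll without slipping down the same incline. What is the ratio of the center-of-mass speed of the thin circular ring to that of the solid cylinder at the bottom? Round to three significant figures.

Each satisfies Mgh = ½(1+k)Mv² with k = I/(MR²), so v ∝ 1/√(1+k).
For the thin circular ring k = 1; for the solid cylinder k = 0.5.
v₁/v₂ = √((1+k₂)/(1+k₁)) = √(1.5/2) ≈ 0.866.

v_ratio ≈ 0.866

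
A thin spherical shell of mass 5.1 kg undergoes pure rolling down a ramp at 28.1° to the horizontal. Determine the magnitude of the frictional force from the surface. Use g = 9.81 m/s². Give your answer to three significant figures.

f ≈ 9.43 N

For this body I = (2/3)MR², i.e. k = I/(MR²) = 2/3.
Translational: Mg sinθ − f = Ma. Rotational about the CM: fR = Iα = kMRa, so f = kMa.
Combining, a = g sinθ/(1+k) and f = kMa = kMg sinθ/(1+k).
f = (2/3) × 5.1 × 9.81 × sin28.1° / 1.667 ≈ 9.43 N.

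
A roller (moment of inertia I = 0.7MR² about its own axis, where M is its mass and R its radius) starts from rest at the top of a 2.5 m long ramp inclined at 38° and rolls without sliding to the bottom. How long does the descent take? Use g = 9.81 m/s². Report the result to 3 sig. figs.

t ≈ 1.19 s

For this body I = 0.7MR², i.e. k = I/(MR²) = 0.7.
Along the incline Mg sinθ − f = Ma, and torque about the center fR = Iα = kMR²(a/R) gives f = kMa.
Hence a = g sinθ/(1+k) = 9.81×sin38°/1.7 = 3.553 m/s².
Starting from rest, L = ½at², so t = √(2L/a) = √(2×2.5/3.553) ≈ 1.19 s.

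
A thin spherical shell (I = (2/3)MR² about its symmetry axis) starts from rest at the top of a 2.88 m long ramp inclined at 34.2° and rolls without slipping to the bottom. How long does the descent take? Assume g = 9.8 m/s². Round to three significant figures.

For this body I = (2/3)MR², i.e. k = I/(MR²) = 2/3.
Newton's second law down the slope: Mg sinθ − f = Ma. The torque equation fR = Iα (with α = a/R) gives f = kMa.
Hence a = g sinθ/(1+k) = 9.8×sin34.2°/1.667 = 3.305 m/s².
With constant a from rest, t = √(2L/a) = √(2·2.88/3.305) ≈ 1.32 s.

t ≈ 1.32 s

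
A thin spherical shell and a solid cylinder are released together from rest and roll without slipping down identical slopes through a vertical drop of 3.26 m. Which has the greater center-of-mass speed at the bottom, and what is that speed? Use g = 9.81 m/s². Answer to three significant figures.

the solid cylinder, at v ≈ 6.53 m/s

For rolling without slipping, Mgh = ½(1+k)Mv² where k = I/(MR²), so v = √(2gh/(1+k)).
Thin spherical shell: k = 2/3, giving v = √(2×9.81×3.26/1.667) = 6.195 m/s.
Solid cylinder: k = 0.5, giving v = √(2×9.81×3.26/1.5) = 6.53 m/s.
The smaller k wins: the solid cylinder, at ≈ 6.53 m/s.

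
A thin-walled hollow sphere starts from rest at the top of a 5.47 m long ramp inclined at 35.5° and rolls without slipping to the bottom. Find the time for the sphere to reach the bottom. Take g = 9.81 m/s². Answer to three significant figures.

t ≈ 1.79 s

Here I = (2/3)MR², so the shape factor k = I/(MR²) = 2/3.
Along the incline Mg sinθ − f = Ma, and torque about the center fR = Iα = kMR²(a/R) gives f = kMa.
Hence a = g sinθ/(1+k) = 9.81×sin35.5°/1.667 = 3.418 m/s².
Starting from rest, L = ½at², so t = √(2L/a) = √(2×5.47/3.418) ≈ 1.79 s.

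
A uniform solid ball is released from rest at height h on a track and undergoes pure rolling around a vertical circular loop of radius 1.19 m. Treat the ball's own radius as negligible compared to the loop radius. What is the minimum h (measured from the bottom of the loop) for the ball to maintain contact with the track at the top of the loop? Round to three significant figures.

For this body I = (2/5)MR², i.e. k = I/(MR²) = 0.4.
At the top of the loop, the minimum-contact condition is Mg = Mv_top²/r, so v_top² = gr.
With ω = v/R, the kinetic energy at speed v is ½(1+k)Mv² = (7/10)Mv².
Energy conservation from release (height h) to the top (height 2r): Mgh = Mg(2r) + (7/10)M·gr.
Thus h_min = 2r + (1+k)r/2 = r(2 + 1.4/2) = 1.19 × 2.7 ≈ 3.21 m.

h_min ≈ 3.21 m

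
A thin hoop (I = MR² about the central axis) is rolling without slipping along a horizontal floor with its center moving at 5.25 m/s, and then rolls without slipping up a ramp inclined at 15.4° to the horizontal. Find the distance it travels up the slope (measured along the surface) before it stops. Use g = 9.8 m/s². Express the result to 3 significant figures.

The moment of inertia is MR², giving k ≡ I/(MR²) = 1.
Since it rolls without slipping, ω = v/R and KE = ½Mv² + ½Iω² = ½(1+k)Mv² = Mv².
Setting this equal to Mgh gives the vertical rise h = (1+k)v₀²/(2g) = 2×5.25²/(2×9.8) = 2.812 m.
Along the incline, d = h/sinθ = 2.812/sin15.4° ≈ 10.6 m.

d ≈ 10.6 m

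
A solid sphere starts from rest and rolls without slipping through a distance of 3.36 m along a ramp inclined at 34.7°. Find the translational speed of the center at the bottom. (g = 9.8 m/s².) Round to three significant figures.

v ≈ 5.17 m/s

For this body I = (2/5)MR², i.e. k = I/(MR²) = 0.4.
Since it rolls without slipping, ω = v/R and KE = ½Mv² + ½Iω² = ½(1+k)Mv² = (7/10)Mv².
The vertical drop is h = L sinθ = 3.36 × sin34.7° = 1.913 m.
Energy conservation: Mgh = (7/10)Mv², so v = √(2gh/(1+k)) = √(2 × 9.8 × 1.913 / 1.4) ≈ 5.17 m/s.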